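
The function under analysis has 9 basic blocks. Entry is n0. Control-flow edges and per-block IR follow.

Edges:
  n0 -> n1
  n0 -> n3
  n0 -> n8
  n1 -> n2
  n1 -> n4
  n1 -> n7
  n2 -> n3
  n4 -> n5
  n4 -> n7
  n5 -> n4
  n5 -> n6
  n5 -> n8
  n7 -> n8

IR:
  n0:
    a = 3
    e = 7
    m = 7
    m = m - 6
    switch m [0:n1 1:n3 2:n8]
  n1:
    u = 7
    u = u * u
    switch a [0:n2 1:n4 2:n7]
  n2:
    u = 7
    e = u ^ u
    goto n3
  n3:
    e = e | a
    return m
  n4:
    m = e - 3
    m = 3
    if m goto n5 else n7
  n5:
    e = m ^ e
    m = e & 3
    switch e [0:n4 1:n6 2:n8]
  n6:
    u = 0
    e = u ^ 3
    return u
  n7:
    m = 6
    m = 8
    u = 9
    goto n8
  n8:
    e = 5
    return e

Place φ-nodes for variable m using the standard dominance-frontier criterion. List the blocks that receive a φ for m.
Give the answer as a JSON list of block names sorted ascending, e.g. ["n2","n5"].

idom tree: n1←n0 n2←n1 n3←n0 n4←n1 n5←n4 n6←n5 n7←n1 n8←n0
Dom at joins:
  n3: preds {n0,n2}: {n0} ∩ {n0,n1,n2} = {n0}; idom=n0
  n4: preds {n1,n5}: {n0,n1} ∩ {n0,n1,n4,n5} = {n0,n1}; idom=n1
  n7: preds {n1,n4}: {n0,n1} ∩ {n0,n1,n4} = {n0,n1}; idom=n1
  n8: preds {n0,n5,n7}: {n0} ∩ {n0,n1,n4,n5} ∩ {n0,n1,n7} = {n0}; idom=n0

DF derivation:
  join n3 pred n0: · stop@n0
  join n3 pred n2: n2→n1 stop@n0
  join n4 pred n1: · stop@n1
  join n4 pred n5: n5→n4 stop@n1
  join n7 pred n1: · stop@n1
  join n7 pred n4: n4 stop@n1
  join n8 pred n0: · stop@n0
  join n8 pred n5: n5→n4→n1 stop@n0
  join n8 pred n7: n7→n1 stop@n0
  n0: DF=∅
  n1: DF={n3,n8}
  n2: DF={n3}
  n3: DF=∅
  n4: DF={n4,n7,n8}
  n5: DF={n4,n8}
  n6: DF=∅
  n7: DF={n8}
  n8: DF=∅

φ for m: defs {n0,n4,n5,n7}
  DF⁺ = {n4,n7,n8}

Answer: ["n4", "n7", "n8"]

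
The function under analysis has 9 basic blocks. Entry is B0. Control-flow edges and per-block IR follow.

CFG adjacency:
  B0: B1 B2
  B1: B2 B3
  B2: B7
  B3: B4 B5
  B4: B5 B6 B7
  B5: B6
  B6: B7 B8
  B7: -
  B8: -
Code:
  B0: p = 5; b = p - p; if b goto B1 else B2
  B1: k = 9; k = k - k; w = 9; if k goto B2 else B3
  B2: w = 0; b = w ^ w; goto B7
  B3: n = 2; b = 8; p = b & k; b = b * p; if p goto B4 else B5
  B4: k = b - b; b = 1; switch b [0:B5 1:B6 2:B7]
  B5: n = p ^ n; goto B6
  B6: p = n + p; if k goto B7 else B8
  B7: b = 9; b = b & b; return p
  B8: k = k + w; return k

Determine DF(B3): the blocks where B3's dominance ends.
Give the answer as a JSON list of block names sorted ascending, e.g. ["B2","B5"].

Answer: ["B7"]

Analysis:
idom tree: B1←B0 B2←B0 B3←B1 B4←B3 B5←B3 B6←B3 B7←B0 B8←B6
Dom at joins:
  B2: preds {B0,B1}: {B0} ∩ {B0,B1} = {B0}; idom=B0
  B5: preds {B3,B4}: {B0,B1,B3} ∩ {B0,B1,B3,B4} = {B0,B1,B3}; idom=B3
  B6: preds {B4,B5}: {B0,B1,B3,B4} ∩ {B0,B1,B3,B5} = {B0,B1,B3}; idom=B3
  B7: preds {B2,B4,B6}: {B0,B2} ∩ {B0,B1,B3,B4} ∩ {B0,B1,B3,B6} = {B0}; idom=B0

DF derivation:
  join B2 pred B0: · stop@B0
  join B2 pred B1: B1 stop@B0
  join B5 pred B3: · stop@B3
  join B5 pred B4: B4 stop@B3
  join B6 pred B4: B4 stop@B3
  join B6 pred B5: B5 stop@B3
  join B7 pred B2: B2 stop@B0
  join B7 pred B4: B4→B3→B1 stop@B0
  join B7 pred B6: B6→B3→B1 stop@B0
  DF(B0)=∅
  DF(B1)={B2,B7}
  DF(B2)={B7}
  DF(B3)={B7}
  DF(B4)={B5,B6,B7}
  DF(B5)={B6}
  DF(B6)={B7}
  DF(B7)=∅
  DF(B8)=∅

DF(B3) = ["B7"]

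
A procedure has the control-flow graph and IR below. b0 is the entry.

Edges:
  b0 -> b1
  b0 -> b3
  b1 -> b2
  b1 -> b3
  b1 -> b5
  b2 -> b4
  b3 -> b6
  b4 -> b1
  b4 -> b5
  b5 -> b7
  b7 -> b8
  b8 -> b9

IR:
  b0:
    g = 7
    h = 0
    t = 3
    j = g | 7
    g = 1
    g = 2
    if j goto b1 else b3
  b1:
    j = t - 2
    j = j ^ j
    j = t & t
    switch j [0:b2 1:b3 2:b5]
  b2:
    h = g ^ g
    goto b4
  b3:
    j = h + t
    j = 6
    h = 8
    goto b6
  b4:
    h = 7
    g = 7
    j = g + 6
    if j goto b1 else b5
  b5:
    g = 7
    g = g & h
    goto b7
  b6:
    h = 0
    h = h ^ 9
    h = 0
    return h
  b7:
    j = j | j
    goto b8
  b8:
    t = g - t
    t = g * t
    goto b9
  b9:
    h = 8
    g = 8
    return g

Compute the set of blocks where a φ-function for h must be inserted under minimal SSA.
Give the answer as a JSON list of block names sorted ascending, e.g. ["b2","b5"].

idom tree: b1←b0 b2←b1 b3←b0 b4←b2 b5←b1 b6←b3 b7←b5 b8←b7 b9←b8
Join-block Dom:
  b1: preds {b0,b4}: {b0} ∩ {b0,b1,b2,b4} = {b0}; idom=b0
  b3: preds {b0,b1}: {b0} ∩ {b0,b1} = {b0}; idom=b0
  b5: preds {b1,b4}: {b0,b1} ∩ {b0,b1,b2,b4} = {b0,b1}; idom=b1

DF walk-up:
  b1←b0: walk · to b0
  b1←b4: walk b4→b2→b1 to b0
  b3←b0: walk · to b0
  b3←b1: walk b1 to b0
  b5←b1: walk · to b1
  b5←b4: walk b4→b2 to b1
  DF(b0)=∅
  DF(b1)={b1,b3}
  DF(b2)={b1,b5}
  DF(b3)=∅
  DF(b4)={b1,b5}
  DF(b5)=∅
  DF(b6)=∅
  DF(b7)=∅
  DF(b8)=∅
  DF(b9)=∅

φ for h: defs {b0,b2,b3,b4,b6,b9}
  DF⁺ = {b1,b3,b5}

Answer: ["b1", "b3", "b5"]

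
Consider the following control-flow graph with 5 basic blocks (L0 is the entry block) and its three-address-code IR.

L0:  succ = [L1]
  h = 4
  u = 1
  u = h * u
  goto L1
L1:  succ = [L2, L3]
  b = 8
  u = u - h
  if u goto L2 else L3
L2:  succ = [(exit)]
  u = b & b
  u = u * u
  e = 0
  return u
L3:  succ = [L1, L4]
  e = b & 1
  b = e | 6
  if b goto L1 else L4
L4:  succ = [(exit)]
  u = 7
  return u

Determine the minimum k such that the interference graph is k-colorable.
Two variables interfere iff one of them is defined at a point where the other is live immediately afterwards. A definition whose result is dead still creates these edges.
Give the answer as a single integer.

Block summaries:
  L0 def {h,u} use ∅
  L1 def {b,u} use {h,u}
  L2 def {e,u} use {b}
  L3 def {b,e} use {b}
  L4 def {u} use ∅

Backward fixpoint:
  L0 li=∅ lo={h,u}
  L1 li={h,u} lo={b,h,u}
  L2 li={b} lo=∅
  L3 li={b,h,u} lo={h,u}
  L4 li=∅ lo=∅

Interfere edges:
  b: {h,u}
  e: {h,u}
  h: {b,e,u}
  u: {b,e,h}

Registers:
  clique {b,h,u} ⇒ need ≥ 3
  3-colouring: c0={h}  c1={u}  c2={b,e}
  χ = 3

Answer: 3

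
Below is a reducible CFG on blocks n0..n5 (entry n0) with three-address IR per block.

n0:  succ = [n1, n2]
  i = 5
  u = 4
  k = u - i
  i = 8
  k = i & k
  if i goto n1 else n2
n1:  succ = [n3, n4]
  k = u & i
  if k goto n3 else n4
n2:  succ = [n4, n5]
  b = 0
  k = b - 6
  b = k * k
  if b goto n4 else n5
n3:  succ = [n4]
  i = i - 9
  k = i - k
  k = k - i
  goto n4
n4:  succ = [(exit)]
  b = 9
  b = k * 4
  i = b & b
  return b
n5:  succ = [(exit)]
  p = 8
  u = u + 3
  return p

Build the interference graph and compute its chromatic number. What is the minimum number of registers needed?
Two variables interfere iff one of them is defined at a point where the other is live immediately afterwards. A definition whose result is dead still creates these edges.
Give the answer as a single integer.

Answer: 4

Analysis:
Per-block:
  n0: {i,k,u} / ∅
  n1: {k} / {i,u}
  n2: {b,k} / ∅
  n3: {i,k} / {i,k}
  n4: {b,i} / {k}
  n5: {p,u} / {u}

Backward fixpoint:
  n0 li=∅ lo={i,u}
  n1 li={i,u} lo={i,k}
  n2 li={u} lo={k,u}
  n3 li={i,k} lo={k}
  n4 li={k} lo=∅
  n5 li={u} lo=∅

Interfere edges:
  b — {i,k,u}
  i — {b,k,u}
  k — {b,i,u}
  p — {u}
  u — {b,i,k,p}

Registers:
  {b,i,k,u} pairwise interfere (4-clique) ⇒ χ ≥ 4
  4-colouring: r0={u}  r1={b,p}  r2={i}  r3={k}
  χ = 4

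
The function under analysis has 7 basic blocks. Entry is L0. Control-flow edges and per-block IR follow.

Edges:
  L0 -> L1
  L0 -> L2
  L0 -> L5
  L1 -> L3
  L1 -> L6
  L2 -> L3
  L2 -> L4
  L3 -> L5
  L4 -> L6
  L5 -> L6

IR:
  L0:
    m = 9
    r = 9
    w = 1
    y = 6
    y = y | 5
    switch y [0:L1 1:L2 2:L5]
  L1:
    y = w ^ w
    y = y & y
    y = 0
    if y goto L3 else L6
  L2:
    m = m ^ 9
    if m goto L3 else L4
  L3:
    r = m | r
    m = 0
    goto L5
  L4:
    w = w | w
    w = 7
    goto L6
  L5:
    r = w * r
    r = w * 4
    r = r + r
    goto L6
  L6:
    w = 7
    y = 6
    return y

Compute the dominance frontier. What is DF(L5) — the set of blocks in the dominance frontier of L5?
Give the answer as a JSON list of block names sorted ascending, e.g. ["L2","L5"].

Answer: ["L6"]

Derivation:
idom tree: L1←L0 L2←L0 L3←L0 L4←L2 L5←L0 L6←L0
Join-block Dom:
  L3: preds {L1,L2}: {L0,L1} ∩ {L0,L2} = {L0}; idom=L0
  L5: preds {L0,L3}: {L0} ∩ {L0,L3} = {L0}; idom=L0
  L6: preds {L1,L4,L5}: {L0,L1} ∩ {L0,L2,L4} ∩ {L0,L5} = {L0}; idom=L0

DF derivation:
  L3←L1: walk L1 to L0
  L3←L2: walk L2 to L0
  L5←L0: walk · to L0
  L5←L3: walk L3 to L0
  L6←L1: walk L1 to L0
  L6←L4: walk L4→L2 to L0
  L6←L5: walk L5 to L0
  L0 → ∅
  L1 → {L3,L6}
  L2 → {L3,L6}
  L3 → {L5}
  L4 → {L6}
  L5 → {L6}
  L6 → ∅

DF(L5) = ["L6"]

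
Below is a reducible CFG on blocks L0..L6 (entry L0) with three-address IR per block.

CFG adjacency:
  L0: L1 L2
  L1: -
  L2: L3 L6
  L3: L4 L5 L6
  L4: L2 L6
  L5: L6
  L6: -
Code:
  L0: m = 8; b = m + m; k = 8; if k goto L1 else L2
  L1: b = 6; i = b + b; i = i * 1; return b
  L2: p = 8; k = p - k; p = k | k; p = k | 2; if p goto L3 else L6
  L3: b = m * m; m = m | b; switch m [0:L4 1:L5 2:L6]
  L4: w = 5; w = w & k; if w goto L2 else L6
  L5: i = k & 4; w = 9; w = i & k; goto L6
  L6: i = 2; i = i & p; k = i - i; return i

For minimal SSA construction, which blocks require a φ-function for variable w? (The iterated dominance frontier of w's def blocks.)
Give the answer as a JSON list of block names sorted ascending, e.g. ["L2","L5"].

idom tree: L1←L0 L2←L0 L3←L2 L4←L3 L5←L3 L6←L2
Dom∩ at merges:
  L2: preds {L0,L4}: {L0} ∩ {L0,L2,L3,L4} = {L0}; idom=L0
  L6: preds {L2,L3,L4,L5}: {L0,L2} ∩ {L0,L2,L3} ∩ {L0,L2,L3,L4} ∩ {L0,L2,L3,L5} = {L0,L2}; idom=L2

DF walk-up:
  join L2 pred L0: · stop@L0
  join L2 pred L4: L4→L3→L2 stop@L0
  join L6 pred L2: · stop@L2
  join L6 pred L3: L3 stop@L2
  join L6 pred L4: L4→L3 stop@L2
  join L6 pred L5: L5→L3 stop@L2
  L0: DF=∅
  L1: DF=∅
  L2: DF={L2}
  L3: DF={L2,L6}
  L4: DF={L2,L6}
  L5: DF={L6}
  L6: DF=∅

φ for w: defs {L4,L5}
  DF⁺ = {L2,L6}

Answer: ["L2", "L6"]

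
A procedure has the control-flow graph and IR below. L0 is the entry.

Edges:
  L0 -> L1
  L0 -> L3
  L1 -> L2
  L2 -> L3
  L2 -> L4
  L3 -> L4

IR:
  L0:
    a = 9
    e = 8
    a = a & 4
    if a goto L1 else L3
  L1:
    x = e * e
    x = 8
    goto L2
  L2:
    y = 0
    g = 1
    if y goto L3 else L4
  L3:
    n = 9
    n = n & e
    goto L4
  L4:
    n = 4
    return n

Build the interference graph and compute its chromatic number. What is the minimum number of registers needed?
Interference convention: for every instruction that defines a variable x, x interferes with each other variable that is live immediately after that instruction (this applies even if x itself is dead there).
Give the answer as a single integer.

Answer: 3

Working:
Block summaries:
  L0: def={a,e} ue=∅
  L1: def={x} ue={e}
  L2: def={g,y} ue=∅
  L3: def={n} ue={e}
  L4: def={n} ue=∅

Backward fixpoint:
  L0 li=∅ lo={e}
  L1 li={e} lo={e}
  L2 li={e} lo={e}
  L3 li={e} lo=∅
  L4 li=∅ lo=∅

Interference:
  a↔{e}
  e↔{a,g,n,x,y}
  g↔{e,y}
  n↔{e}
  x↔{e}
  y↔{e,g}

Registers:
  lower bound: {e,g,y} mutually conflict ⇒ χ ≥ 3
  assign a→R1 e→R0 g→R1 n→R1 x→R1 y→R2 — no edge inside a register ⇒ χ ≤ 3
  χ = 3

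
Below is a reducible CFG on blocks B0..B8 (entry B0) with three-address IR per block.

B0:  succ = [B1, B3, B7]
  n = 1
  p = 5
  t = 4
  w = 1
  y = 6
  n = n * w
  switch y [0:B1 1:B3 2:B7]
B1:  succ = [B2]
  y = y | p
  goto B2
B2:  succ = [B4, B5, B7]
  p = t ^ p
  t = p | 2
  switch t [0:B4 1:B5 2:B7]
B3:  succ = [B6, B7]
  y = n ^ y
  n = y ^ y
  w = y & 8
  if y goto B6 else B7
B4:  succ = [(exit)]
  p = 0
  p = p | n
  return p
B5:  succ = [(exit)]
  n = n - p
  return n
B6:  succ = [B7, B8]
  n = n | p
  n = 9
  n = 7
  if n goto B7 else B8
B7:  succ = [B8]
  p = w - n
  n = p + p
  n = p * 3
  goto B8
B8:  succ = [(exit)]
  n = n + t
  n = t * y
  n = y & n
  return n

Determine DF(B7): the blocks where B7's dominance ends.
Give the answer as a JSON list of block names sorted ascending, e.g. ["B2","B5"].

idom tree: B1←B0 B2←B1 B3←B0 B4←B2 B5←B2 B6←B3 B7←B0 B8←B0
Join-block Dom:
  B7: preds {B0,B2,B3,B6}: {B0} ∩ {B0,B1,B2} ∩ {B0,B3} ∩ {B0,B3,B6} = {B0}; idom=B0
  B8: preds {B6,B7}: {B0,B3,B6} ∩ {B0,B7} = {B0}; idom=B0

DF derivation:
  join B7 pred B0: · stop@B0
  join B7 pred B2: B2→B1 stop@B0
  join B7 pred B3: B3 stop@B0
  join B7 pred B6: B6→B3 stop@B0
  join B8 pred B6: B6→B3 stop@B0
  join B8 pred B7: B7 stop@B0
  B0: DF=∅
  B1: DF={B7}
  B2: DF={B7}
  B3: DF={B7,B8}
  B4: DF=∅
  B5: DF=∅
  B6: DF={B7,B8}
  B7: DF={B8}
  B8: DF=∅

DF(B7) = ["B8"]

Answer: ["B8"]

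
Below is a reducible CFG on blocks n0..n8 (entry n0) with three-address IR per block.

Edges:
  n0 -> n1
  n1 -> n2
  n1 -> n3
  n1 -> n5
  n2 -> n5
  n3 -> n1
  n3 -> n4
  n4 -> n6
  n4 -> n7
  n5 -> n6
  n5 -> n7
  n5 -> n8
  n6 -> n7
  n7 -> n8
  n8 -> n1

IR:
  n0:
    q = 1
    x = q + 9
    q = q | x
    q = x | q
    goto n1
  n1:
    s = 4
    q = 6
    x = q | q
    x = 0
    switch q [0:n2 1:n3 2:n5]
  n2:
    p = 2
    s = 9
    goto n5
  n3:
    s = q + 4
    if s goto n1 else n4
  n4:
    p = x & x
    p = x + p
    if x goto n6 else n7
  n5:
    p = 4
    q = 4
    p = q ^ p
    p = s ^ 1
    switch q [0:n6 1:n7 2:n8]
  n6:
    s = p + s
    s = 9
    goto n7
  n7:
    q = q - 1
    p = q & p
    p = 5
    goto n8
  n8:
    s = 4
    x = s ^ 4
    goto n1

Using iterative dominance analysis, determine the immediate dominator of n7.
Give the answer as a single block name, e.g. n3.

Answer: n1

Analysis:
idom tree: n1←n0 n2←n1 n3←n1 n4←n3 n5←n1 n6←n1 n7←n1 n8←n1
Dom∩ at merges:
  n1: preds {n0,n3,n8}: {n0} ∩ {n0,n1,n3} ∩ {n0,n1,n8} = {n0}; idom=n0
  n5: preds {n1,n2}: {n0,n1} ∩ {n0,n1,n2} = {n0,n1}; idom=n1
  n6: preds {n4,n5}: {n0,n1,n3,n4} ∩ {n0,n1,n5} = {n0,n1}; idom=n1
  n7: preds {n4,n5,n6}: {n0,n1,n3,n4} ∩ {n0,n1,n5} ∩ {n0,n1,n6} = {n0,n1}; idom=n1
  n8: preds {n5,n7}: {n0,n1,n5} ∩ {n0,n1,n7} = {n0,n1}; idom=n1

idom(n7) = n1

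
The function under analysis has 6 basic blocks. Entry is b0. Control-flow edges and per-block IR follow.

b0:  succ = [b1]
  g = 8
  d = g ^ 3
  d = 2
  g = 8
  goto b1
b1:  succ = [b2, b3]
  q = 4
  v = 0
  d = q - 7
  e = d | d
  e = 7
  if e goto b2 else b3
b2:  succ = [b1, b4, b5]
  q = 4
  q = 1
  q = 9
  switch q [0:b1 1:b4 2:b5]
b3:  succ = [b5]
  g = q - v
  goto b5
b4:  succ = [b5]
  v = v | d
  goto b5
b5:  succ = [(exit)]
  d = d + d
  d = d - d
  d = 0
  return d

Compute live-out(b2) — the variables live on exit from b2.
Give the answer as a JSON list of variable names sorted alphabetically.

Answer: ["d", "v"]

Derivation:
Block summaries:
  b0: def={d,g} ue=∅
  b1: def={d,e,q,v} ue=∅
  b2: def={q} ue=∅
  b3: def={g} ue={q,v}
  b4: def={v} ue={d,v}
  b5: def={d} ue={d}

Live sets:
  b0 li=∅ lo=∅
  b1 li=∅ lo={d,q,v}
  b2 li={d,v} lo={d,v}
  b3 li={d,q,v} lo={d}
  b4 li={d,v} lo={d}
  b5 li={d} lo=∅

live-out(b2) = ["d", "v"]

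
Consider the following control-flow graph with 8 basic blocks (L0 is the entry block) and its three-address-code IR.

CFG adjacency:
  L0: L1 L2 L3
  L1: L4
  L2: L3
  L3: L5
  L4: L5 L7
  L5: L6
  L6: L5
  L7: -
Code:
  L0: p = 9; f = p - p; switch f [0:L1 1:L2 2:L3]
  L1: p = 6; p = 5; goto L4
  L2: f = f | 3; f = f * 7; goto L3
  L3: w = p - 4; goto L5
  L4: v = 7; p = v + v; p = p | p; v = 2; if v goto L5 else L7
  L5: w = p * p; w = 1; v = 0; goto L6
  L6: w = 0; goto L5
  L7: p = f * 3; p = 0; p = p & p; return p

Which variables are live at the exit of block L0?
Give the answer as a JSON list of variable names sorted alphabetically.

Answer: ["f", "p"]

Working:
def/use:
  L0: {f,p} / ∅
  L1: {p} / ∅
  L2: {f} / {f}
  L3: {w} / {p}
  L4: {p,v} / ∅
  L5: {v,w} / {p}
  L6: {w} / ∅
  L7: {p} / {f}

Live sets:
  L0 li=∅ lo={f,p}
  L1 li={f} lo={f}
  L2 li={f,p} lo={p}
  L3 li={p} lo={p}
  L4 li={f} lo={f,p}
  L5 li={p} lo={p}
  L6 li={p} lo={p}
  L7 li={f} lo=∅

live-out(L0) = ["f", "p"]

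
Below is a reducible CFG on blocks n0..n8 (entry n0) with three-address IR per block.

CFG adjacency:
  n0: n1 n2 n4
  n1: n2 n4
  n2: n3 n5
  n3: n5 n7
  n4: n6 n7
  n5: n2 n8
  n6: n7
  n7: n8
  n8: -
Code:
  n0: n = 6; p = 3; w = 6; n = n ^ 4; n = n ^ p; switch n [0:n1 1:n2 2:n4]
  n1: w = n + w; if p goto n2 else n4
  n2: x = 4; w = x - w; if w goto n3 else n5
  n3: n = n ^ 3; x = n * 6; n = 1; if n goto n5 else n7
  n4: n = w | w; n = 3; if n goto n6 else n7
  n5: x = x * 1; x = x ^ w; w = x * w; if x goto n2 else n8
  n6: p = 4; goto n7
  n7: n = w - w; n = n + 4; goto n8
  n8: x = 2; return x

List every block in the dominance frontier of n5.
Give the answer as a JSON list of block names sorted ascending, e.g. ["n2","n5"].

Answer: ["n2", "n8"]

Working:
idom tree: n1←n0 n2←n0 n3←n2 n4←n0 n5←n2 n6←n4 n7←n0 n8←n0
Dom∩ at merges:
  n2: preds {n0,n1,n5}: {n0} ∩ {n0,n1} ∩ {n0,n2,n5} = {n0}; idom=n0
  n4: preds {n0,n1}: {n0} ∩ {n0,n1} = {n0}; idom=n0
  n5: preds {n2,n3}: {n0,n2} ∩ {n0,n2,n3} = {n0,n2}; idom=n2
  n7: preds {n3,n4,n6}: {n0,n2,n3} ∩ {n0,n4} ∩ {n0,n4,n6} = {n0}; idom=n0
  n8: preds {n5,n7}: {n0,n2,n5} ∩ {n0,n7} = {n0}; idom=n0

DF walk-up:
  join n2 pred n0: · stop@n0
  join n2 pred n1: n1 stop@n0
  join n2 pred n5: n5→n2 stop@n0
  join n4 pred n0: · stop@n0
  join n4 pred n1: n1 stop@n0
  join n5 pred n2: · stop@n2
  join n5 pred n3: n3 stop@n2
  join n7 pred n3: n3→n2 stop@n0
  join n7 pred n4: n4 stop@n0
  join n7 pred n6: n6→n4 stop@n0
  join n8 pred n5: n5→n2 stop@n0
  join n8 pred n7: n7 stop@n0
  n0: DF=∅
  n1: DF={n2,n4}
  n2: DF={n2,n7,n8}
  n3: DF={n5,n7}
  n4: DF={n7}
  n5: DF={n2,n8}
  n6: DF={n7}
  n7: DF={n8}
  n8: DF=∅

DF(n5) = ["n2", "n8"]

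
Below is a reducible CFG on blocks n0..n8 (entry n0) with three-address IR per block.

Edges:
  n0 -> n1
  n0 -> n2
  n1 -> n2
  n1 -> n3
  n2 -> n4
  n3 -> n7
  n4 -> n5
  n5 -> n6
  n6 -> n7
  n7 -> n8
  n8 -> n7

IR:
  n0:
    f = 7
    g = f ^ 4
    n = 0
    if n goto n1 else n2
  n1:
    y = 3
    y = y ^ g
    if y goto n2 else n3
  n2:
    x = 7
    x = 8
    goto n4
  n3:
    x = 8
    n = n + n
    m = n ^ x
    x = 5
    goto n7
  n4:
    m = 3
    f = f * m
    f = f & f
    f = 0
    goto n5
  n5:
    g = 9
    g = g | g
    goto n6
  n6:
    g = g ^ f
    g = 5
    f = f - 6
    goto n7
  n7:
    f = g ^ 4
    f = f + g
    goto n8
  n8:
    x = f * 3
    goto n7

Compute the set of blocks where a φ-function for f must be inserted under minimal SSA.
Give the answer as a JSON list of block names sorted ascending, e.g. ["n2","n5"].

idom tree: n1←n0 n2←n0 n3←n1 n4←n2 n5←n4 n6←n5 n7←n0 n8←n7
Dom∩ at merges:
  n2: preds {n0,n1}: {n0} ∩ {n0,n1} = {n0}; idom=n0
  n7: preds {n3,n6,n8}: {n0,n1,n3} ∩ {n0,n2,n4,n5,n6} ∩ {n0,n7,n8} = {n0}; idom=n0

Frontier:
  n2←n0: walk · to n0
  n2←n1: walk n1 to n0
  n7←n3: walk n3→n1 to n0
  n7←n6: walk n6→n5→n4→n2 to n0
  n7←n8: walk n8→n7 to n0
  n0 → ∅
  n1 → {n2,n7}
  n2 → {n7}
  n3 → {n7}
  n4 → {n7}
  n5 → {n7}
  n6 → {n7}
  n7 → {n7}
  n8 → {n7}

φ for f: defs {n0,n4,n6,n7}
  DF⁺ = {n7}

Answer: ["n7"]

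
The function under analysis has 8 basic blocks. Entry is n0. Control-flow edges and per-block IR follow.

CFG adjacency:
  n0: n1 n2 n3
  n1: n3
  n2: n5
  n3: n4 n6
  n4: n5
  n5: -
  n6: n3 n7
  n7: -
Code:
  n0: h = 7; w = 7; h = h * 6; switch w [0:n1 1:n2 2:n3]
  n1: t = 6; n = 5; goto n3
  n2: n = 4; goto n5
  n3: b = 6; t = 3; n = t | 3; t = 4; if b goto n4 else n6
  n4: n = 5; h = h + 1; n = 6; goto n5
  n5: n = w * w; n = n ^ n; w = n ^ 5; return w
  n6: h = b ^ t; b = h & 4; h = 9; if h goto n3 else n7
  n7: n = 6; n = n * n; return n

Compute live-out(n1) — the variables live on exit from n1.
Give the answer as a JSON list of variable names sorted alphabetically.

def/use:
  n0: {h,w} / ∅
  n1: {n,t} / ∅
  n2: {n} / ∅
  n3: {b,n,t} / ∅
  n4: {h,n} / {h}
  n5: {n,w} / {w}
  n6: {b,h} / {b,t}
  n7: {n} / ∅

Live sets:
  n0 li=∅ lo={h,w}
  n1 li={h,w} lo={h,w}
  n2 li={w} lo={w}
  n3 li={h,w} lo={b,h,t,w}
  n4 li={h,w} lo={w}
  n5 li={w} lo=∅
  n6 li={b,t,w} lo={h,w}
  n7 li=∅ lo=∅

live-out(n1) = ["h", "w"]

Answer: ["h", "w"]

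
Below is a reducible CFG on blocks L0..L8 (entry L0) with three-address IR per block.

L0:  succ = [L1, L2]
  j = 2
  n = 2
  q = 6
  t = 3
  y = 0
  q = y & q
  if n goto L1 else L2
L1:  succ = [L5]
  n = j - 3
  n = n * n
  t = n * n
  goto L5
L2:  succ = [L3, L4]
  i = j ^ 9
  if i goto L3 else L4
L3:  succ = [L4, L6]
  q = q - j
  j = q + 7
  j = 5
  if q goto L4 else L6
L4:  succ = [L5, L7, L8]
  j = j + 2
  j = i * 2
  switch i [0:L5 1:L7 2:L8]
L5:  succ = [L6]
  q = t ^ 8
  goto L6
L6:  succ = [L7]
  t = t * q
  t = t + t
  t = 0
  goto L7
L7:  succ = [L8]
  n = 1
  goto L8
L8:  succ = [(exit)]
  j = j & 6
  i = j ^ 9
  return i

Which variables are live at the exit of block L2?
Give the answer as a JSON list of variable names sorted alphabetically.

Answer: ["i", "j", "q", "t"]

Working:
Block summaries:
  L0 def {j,n,q,t,y} use ∅
  L1 def {n,t} use {j}
  L2 def {i} use {j}
  L3 def {j,q} use {j,q}
  L4 def {j} use {i,j}
  L5 def {q} use {t}
  L6 def {t} use {q,t}
  L7 def {n} use ∅
  L8 def {i,j} use {j}

Live sets:
  live L0: ∅→{j,q,t}
  live L1: {j}→{j,t}
  live L2: {j,q,t}→{i,j,q,t}
  live L3: {i,j,q,t}→{i,j,q,t}
  live L4: {i,j,t}→{j,t}
  live L5: {j,t}→{j,q,t}
  live L6: {j,q,t}→{j}
  live L7: {j}→{j}
  live L8: {j}→∅

live-out(L2) = ["i", "j", "q", "t"]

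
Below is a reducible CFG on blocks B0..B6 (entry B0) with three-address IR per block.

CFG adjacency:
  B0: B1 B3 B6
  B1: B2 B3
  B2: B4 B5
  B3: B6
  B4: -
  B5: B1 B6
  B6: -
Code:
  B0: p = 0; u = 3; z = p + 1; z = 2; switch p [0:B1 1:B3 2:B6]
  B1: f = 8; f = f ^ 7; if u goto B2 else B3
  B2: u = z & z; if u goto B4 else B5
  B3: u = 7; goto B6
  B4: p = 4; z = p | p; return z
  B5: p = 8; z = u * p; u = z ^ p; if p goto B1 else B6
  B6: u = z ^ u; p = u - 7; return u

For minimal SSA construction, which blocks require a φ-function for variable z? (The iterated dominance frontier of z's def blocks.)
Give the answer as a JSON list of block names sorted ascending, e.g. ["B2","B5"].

Answer: ["B1", "B3", "B6"]

Derivation:
idom tree: B1←B0 B2←B1 B3←B0 B4←B2 B5←B2 B6←B0
Dom at joins:
  B1: preds {B0,B5}: {B0} ∩ {B0,B1,B2,B5} = {B0}; idom=B0
  B3: preds {B0,B1}: {B0} ∩ {B0,B1} = {B0}; idom=B0
  B6: preds {B0,B3,B5}: {B0} ∩ {B0,B3} ∩ {B0,B1,B2,B5} = {B0}; idom=B0

DF walk-up:
  join B1 pred B0: · stop@B0
  join B1 pred B5: B5→B2→B1 stop@B0
  join B3 pred B0: · stop@B0
  join B3 pred B1: B1 stop@B0
  join B6 pred B0: · stop@B0
  join B6 pred B3: B3 stop@B0
  join B6 pred B5: B5→B2→B1 stop@B0
  DF(B0)=∅
  DF(B1)={B1,B3,B6}
  DF(B2)={B1,B6}
  DF(B3)={B6}
  DF(B4)=∅
  DF(B5)={B1,B6}
  DF(B6)=∅

φ for z: defs {B0,B4,B5}
  DF⁺ = {B1,B3,B6}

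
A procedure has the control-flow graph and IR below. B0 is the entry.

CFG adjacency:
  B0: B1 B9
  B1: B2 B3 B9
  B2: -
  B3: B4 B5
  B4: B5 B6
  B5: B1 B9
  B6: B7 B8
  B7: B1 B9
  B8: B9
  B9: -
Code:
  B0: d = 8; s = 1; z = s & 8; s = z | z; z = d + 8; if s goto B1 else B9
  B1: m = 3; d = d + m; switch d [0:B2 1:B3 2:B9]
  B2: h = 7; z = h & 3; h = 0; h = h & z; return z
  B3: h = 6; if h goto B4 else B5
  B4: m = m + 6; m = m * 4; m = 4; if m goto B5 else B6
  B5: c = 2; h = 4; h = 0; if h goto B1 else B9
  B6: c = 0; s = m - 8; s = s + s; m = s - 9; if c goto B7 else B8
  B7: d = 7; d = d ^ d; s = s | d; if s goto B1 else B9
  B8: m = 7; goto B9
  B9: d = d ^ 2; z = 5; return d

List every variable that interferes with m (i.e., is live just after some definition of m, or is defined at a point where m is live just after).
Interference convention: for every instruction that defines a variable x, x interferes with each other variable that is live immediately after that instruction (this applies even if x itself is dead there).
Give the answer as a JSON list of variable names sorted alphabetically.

def/use:
  B0: def={d,s,z} ue=∅
  B1: def={d,m} ue={d}
  B2: def={h,z} ue=∅
  B3: def={h} ue=∅
  B4: def={m} ue={m}
  B5: def={c,h} ue=∅
  B6: def={c,m,s} ue={m}
  B7: def={d,s} ue={s}
  B8: def={m} ue=∅
  B9: def={d,z} ue={d}

Live sets:
  live B0: ∅→{d}
  live B1: {d}→{d,m}
  live B2: ∅→∅
  live B3: {d,m}→{d,m}
  live B4: {d,m}→{d,m}
  live B5: {d}→{d}
  live B6: {d,m}→{d,s}
  live B7: {s}→{d}
  live B8: {d}→{d}
  live B9: {d}→∅

Conflict graph:
  c↔{d,m,s}
  d↔{c,h,m,s,z}
  h↔{d,m,z}
  m↔{c,d,h,s}
  s↔{c,d,m,z}
  z↔{d,h,s}

N(m) = ["c", "d", "h", "s"]

Answer: ["c", "d", "h", "s"]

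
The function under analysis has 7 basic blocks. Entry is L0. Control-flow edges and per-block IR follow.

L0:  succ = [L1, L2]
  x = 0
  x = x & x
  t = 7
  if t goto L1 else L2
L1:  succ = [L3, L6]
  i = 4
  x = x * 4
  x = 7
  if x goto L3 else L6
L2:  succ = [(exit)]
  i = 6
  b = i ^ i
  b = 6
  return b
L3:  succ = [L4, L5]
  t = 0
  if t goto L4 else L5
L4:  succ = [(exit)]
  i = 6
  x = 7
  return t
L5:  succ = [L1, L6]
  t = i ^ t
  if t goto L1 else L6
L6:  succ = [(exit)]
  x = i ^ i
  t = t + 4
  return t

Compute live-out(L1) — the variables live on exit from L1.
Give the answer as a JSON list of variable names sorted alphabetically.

Answer: ["i", "t", "x"]

Derivation:
def/use:
  L0 def {t,x} use ∅
  L1 def {i,x} use {x}
  L2 def {b,i} use ∅
  L3 def {t} use ∅
  L4 def {i,x} use {t}
  L5 def {t} use {i,t}
  L6 def {t,x} use {i,t}

Liveness:
  L0 li=∅ lo={t,x}
  L1 li={t,x} lo={i,t,x}
  L2 li=∅ lo=∅
  L3 li={i,x} lo={i,t,x}
  L4 li={t} lo=∅
  L5 li={i,t,x} lo={i,t,x}
  L6 li={i,t} lo=∅

live-out(L1) = ["i", "t", "x"]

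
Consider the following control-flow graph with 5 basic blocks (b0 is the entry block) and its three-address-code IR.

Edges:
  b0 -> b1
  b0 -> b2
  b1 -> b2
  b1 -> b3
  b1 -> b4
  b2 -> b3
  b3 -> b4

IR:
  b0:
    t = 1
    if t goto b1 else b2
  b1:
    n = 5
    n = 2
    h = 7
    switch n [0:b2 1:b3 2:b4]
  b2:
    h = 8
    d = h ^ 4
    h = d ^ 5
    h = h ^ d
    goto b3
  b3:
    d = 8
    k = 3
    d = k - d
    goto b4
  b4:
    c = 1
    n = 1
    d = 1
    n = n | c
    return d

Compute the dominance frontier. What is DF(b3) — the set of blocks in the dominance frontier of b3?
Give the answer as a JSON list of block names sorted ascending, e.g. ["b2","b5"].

Answer: ["b4"]

Analysis:
idom tree: b1←b0 b2←b0 b3←b0 b4←b0
Dom at joins:
  b2: preds {b0,b1}: {b0} ∩ {b0,b1} = {b0}; idom=b0
  b3: preds {b1,b2}: {b0,b1} ∩ {b0,b2} = {b0}; idom=b0
  b4: preds {b1,b3}: {b0,b1} ∩ {b0,b3} = {b0}; idom=b0

DF walk-up:
  b2←b0: walk · to b0
  b2←b1: walk b1 to b0
  b3←b1: walk b1 to b0
  b3←b2: walk b2 to b0
  b4←b1: walk b1 to b0
  b4←b3: walk b3 to b0
  b0 → ∅
  b1 → {b2,b3,b4}
  b2 → {b3}
  b3 → {b4}
  b4 → ∅

DF(b3) = ["b4"]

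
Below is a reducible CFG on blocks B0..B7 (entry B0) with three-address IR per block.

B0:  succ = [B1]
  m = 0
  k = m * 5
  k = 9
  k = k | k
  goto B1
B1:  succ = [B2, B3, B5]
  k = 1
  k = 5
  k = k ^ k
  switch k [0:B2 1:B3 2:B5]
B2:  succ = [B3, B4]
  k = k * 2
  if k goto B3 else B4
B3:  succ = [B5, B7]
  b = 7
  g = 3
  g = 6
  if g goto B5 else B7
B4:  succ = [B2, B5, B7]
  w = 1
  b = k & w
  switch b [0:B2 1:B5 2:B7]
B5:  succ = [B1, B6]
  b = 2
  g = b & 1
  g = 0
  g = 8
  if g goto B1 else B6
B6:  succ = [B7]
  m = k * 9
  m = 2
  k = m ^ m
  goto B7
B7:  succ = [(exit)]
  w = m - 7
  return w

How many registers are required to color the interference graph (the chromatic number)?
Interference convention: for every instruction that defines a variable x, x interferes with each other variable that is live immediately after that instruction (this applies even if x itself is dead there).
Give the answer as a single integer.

Block summaries:
  B0: {k,m} / ∅
  B1: {k} / ∅
  B2: {k} / {k}
  B3: {b,g} / ∅
  B4: {b,w} / {k}
  B5: {b,g} / ∅
  B6: {k,m} / {k}
  B7: {w} / {m}

Live sets:
  live B0: ∅→{m}
  live B1: {m}→{k,m}
  live B2: {k,m}→{k,m}
  live B3: {k,m}→{k,m}
  live B4: {k,m}→{k,m}
  live B5: {k,m}→{k,m}
  live B6: {k}→{m}
  live B7: {m}→∅

Conflict graph:
  b↔{k,m}
  g↔{k,m}
  k↔{b,g,m,w}
  m↔{b,g,k,w}
  w↔{k,m}

Registers:
  {b,k,m} pairwise interfere (3-clique) ⇒ χ ≥ 3
  3-colouring: c0={k}  c1={m}  c2={b,g,w}
  χ = 3

Answer: 3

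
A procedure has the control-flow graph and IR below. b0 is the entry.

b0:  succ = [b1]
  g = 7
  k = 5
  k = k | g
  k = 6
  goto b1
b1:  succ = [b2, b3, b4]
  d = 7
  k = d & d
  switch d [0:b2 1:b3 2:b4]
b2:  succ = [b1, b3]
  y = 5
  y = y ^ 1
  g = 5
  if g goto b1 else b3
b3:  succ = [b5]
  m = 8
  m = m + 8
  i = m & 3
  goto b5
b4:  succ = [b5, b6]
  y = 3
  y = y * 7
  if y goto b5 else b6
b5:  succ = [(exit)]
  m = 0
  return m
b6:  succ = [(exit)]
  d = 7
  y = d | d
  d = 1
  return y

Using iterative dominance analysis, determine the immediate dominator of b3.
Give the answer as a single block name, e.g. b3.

Answer: b1

Derivation:
idom tree: b1←b0 b2←b1 b3←b1 b4←b1 b5←b1 b6←b4
Dom∩ at merges:
  b1: preds {b0,b2}: {b0} ∩ {b0,b1,b2} = {b0}; idom=b0
  b3: preds {b1,b2}: {b0,b1} ∩ {b0,b1,b2} = {b0,b1}; idom=b1
  b5: preds {b3,b4}: {b0,b1,b3} ∩ {b0,b1,b4} = {b0,b1}; idom=b1

idom(b3) = b1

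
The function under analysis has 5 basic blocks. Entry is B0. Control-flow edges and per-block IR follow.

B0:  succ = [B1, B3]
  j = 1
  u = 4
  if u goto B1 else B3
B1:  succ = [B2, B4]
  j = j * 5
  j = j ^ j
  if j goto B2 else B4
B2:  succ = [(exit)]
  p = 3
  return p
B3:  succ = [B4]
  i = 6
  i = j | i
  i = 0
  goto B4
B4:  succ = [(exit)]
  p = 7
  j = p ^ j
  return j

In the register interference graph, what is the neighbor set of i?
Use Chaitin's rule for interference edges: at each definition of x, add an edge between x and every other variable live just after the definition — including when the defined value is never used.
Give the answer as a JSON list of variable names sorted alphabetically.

Answer: ["j"]

Analysis:
def/use:
  B0 def {j,u} use ∅
  B1 def {j} use {j}
  B2 def {p} use ∅
  B3 def {i} use {j}
  B4 def {j,p} use {j}

Liveness:
  B0 li=∅ lo={j}
  B1 li={j} lo={j}
  B2 li=∅ lo=∅
  B3 li={j} lo={j}
  B4 li={j} lo=∅

Interfere edges:
  i: {j}
  j: {i,p,u}
  p: {j}
  u: {j}

N(i) = ["j"]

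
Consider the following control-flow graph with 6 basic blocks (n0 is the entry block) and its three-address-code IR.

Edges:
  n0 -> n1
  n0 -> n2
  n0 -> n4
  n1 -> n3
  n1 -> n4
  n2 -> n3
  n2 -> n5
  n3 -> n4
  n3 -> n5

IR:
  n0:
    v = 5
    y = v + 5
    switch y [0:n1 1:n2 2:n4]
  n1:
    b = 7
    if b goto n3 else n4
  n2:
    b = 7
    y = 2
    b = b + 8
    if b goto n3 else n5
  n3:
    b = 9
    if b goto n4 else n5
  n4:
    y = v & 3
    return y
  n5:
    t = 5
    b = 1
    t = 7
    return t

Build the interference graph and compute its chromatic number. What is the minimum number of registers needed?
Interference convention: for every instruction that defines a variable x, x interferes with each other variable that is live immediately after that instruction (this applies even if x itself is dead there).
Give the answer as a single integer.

Per-block:
  n0: {v,y} / ∅
  n1: {b} / ∅
  n2: {b,y} / ∅
  n3: {b} / ∅
  n4: {y} / {v}
  n5: {b,t} / ∅

Liveness:
  n0: in=∅ out={v}
  n1: in={v} out={v}
  n2: in={v} out={v}
  n3: in={v} out={v}
  n4: in={v} out=∅
  n5: in=∅ out=∅

Interference:
  b: {v,y}
  t: ∅
  v: {b,y}
  y: {b,v}

Chromatic number:
  {b,v,y} pairwise interfere (3-clique) ⇒ χ ≥ 3
  3-colouring: R0={b,t}  R1={v}  R2={y}
  χ = 3

Answer: 3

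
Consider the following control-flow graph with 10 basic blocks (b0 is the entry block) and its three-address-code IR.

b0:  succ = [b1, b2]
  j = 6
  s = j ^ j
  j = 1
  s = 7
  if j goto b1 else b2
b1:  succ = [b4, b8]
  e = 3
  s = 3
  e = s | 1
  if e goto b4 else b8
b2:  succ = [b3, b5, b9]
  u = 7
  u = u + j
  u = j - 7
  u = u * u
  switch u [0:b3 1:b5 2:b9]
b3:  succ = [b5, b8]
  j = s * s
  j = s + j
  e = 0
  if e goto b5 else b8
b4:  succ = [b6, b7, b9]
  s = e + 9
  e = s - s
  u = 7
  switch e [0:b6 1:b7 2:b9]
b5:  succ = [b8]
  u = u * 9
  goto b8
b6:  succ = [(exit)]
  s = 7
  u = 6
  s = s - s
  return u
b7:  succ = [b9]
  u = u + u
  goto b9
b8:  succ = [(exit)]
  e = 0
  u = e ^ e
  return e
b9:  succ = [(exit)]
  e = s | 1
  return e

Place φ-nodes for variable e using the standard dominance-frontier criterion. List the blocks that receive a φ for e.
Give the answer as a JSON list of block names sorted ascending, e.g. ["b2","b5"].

Answer: ["b5", "b8", "b9"]

Derivation:
idom tree: b1←b0 b2←b0 b3←b2 b4←b1 b5←b2 b6←b4 b7←b4 b8←b0 b9←b0
Join-block Dom:
  b5: preds {b2,b3}: {b0,b2} ∩ {b0,b2,b3} = {b0,b2}; idom=b2
  b8: preds {b1,b3,b5}: {b0,b1} ∩ {b0,b2,b3} ∩ {b0,b2,b5} = {b0}; idom=b0
  b9: preds {b2,b4,b7}: {b0,b2} ∩ {b0,b1,b4} ∩ {b0,b1,b4,b7} = {b0}; idom=b0

DF walk-up:
  join b5 pred b2: · stop@b2
  join b5 pred b3: b3 stop@b2
  join b8 pred b1: b1 stop@b0
  join b8 pred b3: b3→b2 stop@b0
  join b8 pred b5: b5→b2 stop@b0
  join b9 pred b2: b2 stop@b0
  join b9 pred b4: b4→b1 stop@b0
  join b9 pred b7: b7→b4→b1 stop@b0
  b0 → ∅
  b1 → {b8,b9}
  b2 → {b8,b9}
  b3 → {b5,b8}
  b4 → {b9}
  b5 → {b8}
  b6 → ∅
  b7 → {b9}
  b8 → ∅
  b9 → ∅

φ for e: defs {b1,b3,b4,b8,b9}
  DF⁺ = {b5,b8,b9}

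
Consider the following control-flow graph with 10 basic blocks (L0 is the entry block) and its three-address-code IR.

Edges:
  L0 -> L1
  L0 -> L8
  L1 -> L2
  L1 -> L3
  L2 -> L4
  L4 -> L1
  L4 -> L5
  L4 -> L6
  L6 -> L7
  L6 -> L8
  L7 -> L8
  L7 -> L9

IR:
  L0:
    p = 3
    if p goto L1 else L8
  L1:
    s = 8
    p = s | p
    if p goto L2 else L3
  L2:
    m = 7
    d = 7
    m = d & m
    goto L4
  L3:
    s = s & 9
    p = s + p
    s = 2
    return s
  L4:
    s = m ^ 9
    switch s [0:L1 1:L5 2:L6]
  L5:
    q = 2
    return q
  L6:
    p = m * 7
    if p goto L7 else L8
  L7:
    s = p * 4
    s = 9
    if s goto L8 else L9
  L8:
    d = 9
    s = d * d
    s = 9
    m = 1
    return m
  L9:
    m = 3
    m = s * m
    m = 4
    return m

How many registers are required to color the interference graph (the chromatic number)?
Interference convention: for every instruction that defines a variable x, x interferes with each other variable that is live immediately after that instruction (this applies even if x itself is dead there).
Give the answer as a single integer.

Block summaries:
  L0: {p} / ∅
  L1: {p,s} / {p}
  L2: {d,m} / ∅
  L3: {p,s} / {p,s}
  L4: {s} / {m}
  L5: {q} / ∅
  L6: {p} / {m}
  L7: {s} / {p}
  L8: {d,m,s} / ∅
  L9: {m} / {s}

Liveness:
  live L0: ∅→{p}
  live L1: {p}→{p,s}
  live L2: {p}→{m,p}
  live L3: {p,s}→∅
  live L4: {m,p}→{m,p}
  live L5: ∅→∅
  live L6: {m}→{p}
  live L7: {p}→{s}
  live L8: ∅→∅
  live L9: {s}→∅

Interference:
  d — {m,p}
  m — {d,p,s}
  p — {d,m,s}
  q — ∅
  s — {m,p}

Chromatic number:
  {d,m,p} pairwise interfere (3-clique) ⇒ χ ≥ 3
  3-colouring: r0={m,q}  r1={p}  r2={d,s}
  χ = 3

Answer: 3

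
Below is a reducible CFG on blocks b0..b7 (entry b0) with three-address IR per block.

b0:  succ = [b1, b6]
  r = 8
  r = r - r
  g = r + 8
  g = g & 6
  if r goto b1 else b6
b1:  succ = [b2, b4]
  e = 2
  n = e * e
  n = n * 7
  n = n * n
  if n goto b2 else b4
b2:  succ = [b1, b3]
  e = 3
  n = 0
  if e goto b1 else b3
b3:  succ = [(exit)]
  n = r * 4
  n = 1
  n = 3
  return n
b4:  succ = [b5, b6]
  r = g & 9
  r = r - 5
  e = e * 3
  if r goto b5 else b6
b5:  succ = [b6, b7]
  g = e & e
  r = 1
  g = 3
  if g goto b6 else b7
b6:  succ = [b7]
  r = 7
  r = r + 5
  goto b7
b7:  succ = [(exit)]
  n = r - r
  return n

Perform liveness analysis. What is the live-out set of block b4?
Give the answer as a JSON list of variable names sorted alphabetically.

def/use:
  b0 def {g,r} use ∅
  b1 def {e,n} use ∅
  b2 def {e,n} use ∅
  b3 def {n} use {r}
  b4 def {e,r} use {e,g}
  b5 def {g,r} use {e}
  b6 def {r} use ∅
  b7 def {n} use {r}

Live sets:
  b0 li=∅ lo={g,r}
  b1 li={g,r} lo={e,g,r}
  b2 li={g,r} lo={g,r}
  b3 li={r} lo=∅
  b4 li={e,g} lo={e}
  b5 li={e} lo={r}
  b6 li=∅ lo={r}
  b7 li={r} lo=∅

live-out(b4) = ["e"]

Answer: ["e"]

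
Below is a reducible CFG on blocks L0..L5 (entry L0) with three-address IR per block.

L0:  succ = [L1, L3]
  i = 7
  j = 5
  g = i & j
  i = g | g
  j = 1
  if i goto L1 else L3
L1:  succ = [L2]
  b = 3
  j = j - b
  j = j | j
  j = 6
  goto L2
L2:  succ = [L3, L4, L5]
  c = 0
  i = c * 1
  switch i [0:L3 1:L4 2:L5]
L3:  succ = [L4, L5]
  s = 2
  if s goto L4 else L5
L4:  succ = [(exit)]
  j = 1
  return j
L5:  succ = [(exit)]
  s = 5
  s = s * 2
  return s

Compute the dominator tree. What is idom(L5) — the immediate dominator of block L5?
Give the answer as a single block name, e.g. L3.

idom tree: L1←L0 L2←L1 L3←L0 L4←L0 L5←L0
Dom at joins:
  L3: preds {L0,L2}: {L0} ∩ {L0,L1,L2} = {L0}; idom=L0
  L4: preds {L2,L3}: {L0,L1,L2} ∩ {L0,L3} = {L0}; idom=L0
  L5: preds {L2,L3}: {L0,L1,L2} ∩ {L0,L3} = {L0}; idom=L0

idom(L5) = L0

Answer: L0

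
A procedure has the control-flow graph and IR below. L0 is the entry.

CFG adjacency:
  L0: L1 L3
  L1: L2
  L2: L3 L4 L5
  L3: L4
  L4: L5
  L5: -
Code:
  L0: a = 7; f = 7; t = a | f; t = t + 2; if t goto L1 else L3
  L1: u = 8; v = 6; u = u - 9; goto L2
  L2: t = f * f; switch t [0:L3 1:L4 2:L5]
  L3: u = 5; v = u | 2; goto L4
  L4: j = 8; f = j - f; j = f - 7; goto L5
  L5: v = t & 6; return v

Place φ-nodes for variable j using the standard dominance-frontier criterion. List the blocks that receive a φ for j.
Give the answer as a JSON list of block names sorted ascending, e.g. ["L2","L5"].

Answer: ["L5"]

Analysis:
idom tree: L1←L0 L2←L1 L3←L0 L4←L0 L5←L0
Join-block Dom:
  L3: preds {L0,L2}: {L0} ∩ {L0,L1,L2} = {L0}; idom=L0
  L4: preds {L2,L3}: {L0,L1,L2} ∩ {L0,L3} = {L0}; idom=L0
  L5: preds {L2,L4}: {L0,L1,L2} ∩ {L0,L4} = {L0}; idom=L0

DF walk-up:
  join L3 pred L0: · stop@L0
  join L3 pred L2: L2→L1 stop@L0
  join L4 pred L2: L2→L1 stop@L0
  join L4 pred L3: L3 stop@L0
  join L5 pred L2: L2→L1 stop@L0
  join L5 pred L4: L4 stop@L0
  L0 → ∅
  L1 → {L3,L4,L5}
  L2 → {L3,L4,L5}
  L3 → {L4}
  L4 → {L5}
  L5 → ∅

φ for j: defs {L4}
  DF⁺ = {L5}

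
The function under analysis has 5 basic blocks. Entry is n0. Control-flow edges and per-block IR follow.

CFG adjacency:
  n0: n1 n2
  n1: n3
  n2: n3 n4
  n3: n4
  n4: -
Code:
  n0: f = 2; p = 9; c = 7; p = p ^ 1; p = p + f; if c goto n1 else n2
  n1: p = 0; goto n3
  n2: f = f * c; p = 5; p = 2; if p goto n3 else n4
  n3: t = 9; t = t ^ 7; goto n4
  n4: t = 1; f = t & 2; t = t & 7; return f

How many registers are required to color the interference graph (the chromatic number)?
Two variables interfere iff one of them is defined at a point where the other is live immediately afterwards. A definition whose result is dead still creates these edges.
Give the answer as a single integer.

Per-block:
  n0: {c,f,p} / ∅
  n1: {p} / ∅
  n2: {f,p} / {c,f}
  n3: {t} / ∅
  n4: {f,t} / ∅

Live sets:
  live n0: ∅→{c,f}
  live n1: ∅→∅
  live n2: {c,f}→∅
  live n3: ∅→∅
  live n4: ∅→∅

Conflict graph:
  c: {f,p}
  f: {c,p,t}
  p: {c,f}
  t: {f}

Colouring:
  clique {c,f,p} ⇒ need ≥ 3
  3-colouring: R0={f}  R1={c,t}  R2={p}
  χ = 3

Answer: 3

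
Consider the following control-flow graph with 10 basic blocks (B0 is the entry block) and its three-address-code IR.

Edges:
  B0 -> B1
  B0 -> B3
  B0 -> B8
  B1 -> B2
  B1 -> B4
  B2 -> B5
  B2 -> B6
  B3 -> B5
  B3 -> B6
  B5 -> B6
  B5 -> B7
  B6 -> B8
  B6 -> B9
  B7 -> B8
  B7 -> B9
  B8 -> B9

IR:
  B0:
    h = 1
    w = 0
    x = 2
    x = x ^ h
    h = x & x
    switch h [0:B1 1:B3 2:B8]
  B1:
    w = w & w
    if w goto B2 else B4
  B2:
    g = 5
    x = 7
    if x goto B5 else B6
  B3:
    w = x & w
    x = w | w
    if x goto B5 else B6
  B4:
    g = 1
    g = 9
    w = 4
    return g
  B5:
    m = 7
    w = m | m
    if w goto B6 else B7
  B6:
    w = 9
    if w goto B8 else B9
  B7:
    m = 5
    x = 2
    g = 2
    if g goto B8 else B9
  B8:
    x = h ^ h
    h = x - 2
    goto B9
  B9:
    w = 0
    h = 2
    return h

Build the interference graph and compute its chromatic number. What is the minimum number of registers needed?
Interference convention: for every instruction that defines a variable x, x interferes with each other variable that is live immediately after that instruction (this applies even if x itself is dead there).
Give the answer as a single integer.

Block summaries:
  B0: {h,w,x} / ∅
  B1: {w} / {w}
  B2: {g,x} / ∅
  B3: {w,x} / {w,x}
  B4: {g,w} / ∅
  B5: {m,w} / ∅
  B6: {w} / ∅
  B7: {g,m,x} / ∅
  B8: {h,x} / {h}
  B9: {h,w} / ∅

Backward fixpoint:
  B0: in=∅ out={h,w,x}
  B1: in={h,w} out={h}
  B2: in={h} out={h}
  B3: in={h,w,x} out={h}
  B4: in=∅ out=∅
  B5: in={h} out={h}
  B6: in={h} out={h}
  B7: in={h} out={h}
  B8: in={h} out=∅
  B9: in=∅ out=∅

Interfere edges:
  g↔{h,w}
  h↔{g,m,w,x}
  m↔{h}
  w↔{g,h,x}
  x↔{h,w}

Registers:
  {g,h,w} pairwise interfere (3-clique) ⇒ χ ≥ 3
  3-colouring: c0={h}  c1={m,w}  c2={g,x}
  χ = 3

Answer: 3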